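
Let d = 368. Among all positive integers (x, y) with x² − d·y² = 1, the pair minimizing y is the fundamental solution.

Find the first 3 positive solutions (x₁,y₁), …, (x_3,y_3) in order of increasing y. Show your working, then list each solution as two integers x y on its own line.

d=368: √d = [19; 5,2,5,38] (ℓ=4, even), read p_3/q_3
k=0  a_k=19  p_k/q_k = 19/1
k=1  a_k=5  p_k/q_k = 96/5
k=2  a_k=2  p_k/q_k = 211/11
k=3  a_k=5  p_k/q_k = 1151/60
(x₁, y₁) = (1151, 60);  1151² − 368·60² = 1 ✓
k=2:  x_2 = 1151·1151+368·60·60 = 2649601,  y_2 = 1151·60+60·1151 = 138120
k=3:  x_3 = 1151·2649601+368·60·138120 = 6099380351,  y_3 = 1151·138120+60·2649601 = 317952180

1151 60
2649601 138120
6099380351 317952180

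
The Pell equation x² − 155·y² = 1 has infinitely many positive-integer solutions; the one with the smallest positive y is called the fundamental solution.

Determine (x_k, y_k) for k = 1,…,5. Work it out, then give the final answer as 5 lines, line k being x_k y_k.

249 20
124001 9960
61752249 4960060
30752496001 2470099920
15314681256249 1230104800100

√155 → a₀=12, period (2,4,2,24); ℓ=4 even so k=3
a_0=12:  p_0=12·1+0=12,  q_0=12·0+1=1
a_1=2:  p_1=2·12+1=25,  q_1=2·1+0=2
a_2=4:  p_2=4·25+12=112,  q_2=4·2+1=9
a_3=2:  p_3=2·112+25=249,  q_3=2·9+2=20
→ (249, 20).  Check: 249²=62001, 155·20²=62000, difference 1.
k=2:  x_2 = 249·249+155·20·20 = 124001,  y_2 = 249·20+20·249 = 9960
k=3:  x_3 = 249·124001+155·20·9960 = 61752249,  y_3 = 249·9960+20·124001 = 4960060
k=4:  x_4 = 249·61752249+155·20·4960060 = 30752496001,  y_4 = 249·4960060+20·61752249 = 2470099920
k=5:  x_5 = 249·30752496001+155·20·2470099920 = 15314681256249,  y_5 = 249·2470099920+20·30752496001 = 1230104800100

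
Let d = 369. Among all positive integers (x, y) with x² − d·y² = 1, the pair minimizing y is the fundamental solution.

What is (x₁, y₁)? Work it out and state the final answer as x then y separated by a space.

√369 → a₀=19, period (4,1,3,2,7,4,7,2,3,1,4,38); ℓ=12 even so k=11
a_0=19:  p_0=19·1+0=19,  q_0=19·0+1=1
a_1=4:  p_1=4·19+1=77,  q_1=4·1+0=4
a_2=1:  p_2=1·77+19=96,  q_2=1·4+1=5
a_3=3:  p_3=3·96+77=365,  q_3=3·5+4=19
a_4=2:  p_4=2·365+96=826,  q_4=2·19+5=43
…
a_6=4:  p_6=4·6147+826=25414,  q_6=4·320+43=1323
a_7=7:  p_7=7·25414+6147=184045,  q_7=7·1323+320=9581
…
a_9=3:  p_9=3·393504+184045=1364557,  q_9=3·20485+9581=71036
a_10=1:  p_10=1·1364557+393504=1758061,  q_10=1·71036+20485=91521
a_11=4:  p_11=4·1758061+1364557=8396801,  q_11=4·91521+71036=437120
fundamental: x₁=8396801, y₁=437120  (since 70506267033601 − 369·191073894400 = 1)

8396801 437120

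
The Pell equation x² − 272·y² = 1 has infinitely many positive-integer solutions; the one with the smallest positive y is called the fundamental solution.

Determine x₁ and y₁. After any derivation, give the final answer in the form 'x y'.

[16; 2,32] for √272; ℓ=2 ⇒ convergent index 1
i=0: a=16 ⇒ p=16, q=1
i=1: a=2 ⇒ p=33, q=2
fundamental: x₁=33, y₁=2  (since 1089 − 272·4 = 1)

33 2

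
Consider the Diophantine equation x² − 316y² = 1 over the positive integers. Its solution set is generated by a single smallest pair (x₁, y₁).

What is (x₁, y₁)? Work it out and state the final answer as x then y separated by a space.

12799 720

√316 = [17; 1,3,2,8,2,3,1,34, …], period ℓ=8 (even) → k=7
step 0: (17, 1)  from 17·(1,0) + (0,1)
step 1: (18, 1)  from 1·(17,1) + (1,0)
…
step 3: (160, 9)  from 2·(71,4) + (18,1)
…
step 5: (2862, 161)  from 2·(1351,76) + (160,9)
step 6: (9937, 559)  from 3·(2862,161) + (1351,76)
step 7: (12799, 720)  from 1·(9937,559) + (2862,161)
→ (12799, 720).  Check: 12799²=163814401, 316·720²=163814400, difference 1.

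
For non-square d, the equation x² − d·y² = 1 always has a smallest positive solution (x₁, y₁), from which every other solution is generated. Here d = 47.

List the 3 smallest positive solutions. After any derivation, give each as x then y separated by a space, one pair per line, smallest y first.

48 7
4607 672
442224 64505

d=47: √d = [6; 1,5,1,12] (ℓ=4, even), read p_3/q_3
k=0  a_k=6  p_k/q_k = 6/1
k=1  a_k=1  p_k/q_k = 7/1
k=2  a_k=5  p_k/q_k = 41/6
k=3  a_k=1  p_k/q_k = 48/7
fundamental: x₁=48, y₁=7  (since 2304 − 47·49 = 1)
k=2:  x_2 = 48·48+47·7·7 = 4607,  y_2 = 48·7+7·48 = 672
k=3:  x_3 = 48·4607+47·7·672 = 442224,  y_3 = 48·672+7·4607 = 64505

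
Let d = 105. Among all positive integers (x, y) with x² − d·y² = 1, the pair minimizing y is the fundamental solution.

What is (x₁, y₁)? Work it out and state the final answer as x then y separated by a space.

41 4

√105 = [10; 4,20, …], period ℓ=2 (even) → k=1
step 0: (10, 1)  from 10·(1,0) + (0,1)
step 1: (41, 4)  from 4·(10,1) + (1,0)
→ (41, 4).  Check: 41²=1681, 105·4²=1680, difference 1.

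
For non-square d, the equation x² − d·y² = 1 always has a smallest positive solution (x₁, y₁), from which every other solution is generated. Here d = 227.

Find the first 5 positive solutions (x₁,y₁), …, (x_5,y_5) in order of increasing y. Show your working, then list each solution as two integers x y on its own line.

√227 → a₀=15, period (15,30); ℓ=2 even so k=1
i=0: a=15 ⇒ p=15, q=1
i=1: a=15 ⇒ p=226, q=15
fundamental: x₁=226, y₁=15  (since 51076 − 227·225 = 1)
n=2: (226,15)∘(226,15) = (226·226+227·15·15, 226·15+15·226) = (102151,6780)
n=3: (102151,6780)∘(226,15) = (226·102151+227·15·6780, 226·6780+15·102151) = (46172026,3064545)
n=4: (46172026,3064545)∘(226,15) = (226·46172026+227·15·3064545, 226·3064545+15·46172026) = (20869653601,1385167560)
n=5: (20869653601,1385167560)∘(226,15) = (226·20869653601+227·15·1385167560, 226·1385167560+15·20869653601) = (9433037255626,626092672575)

226 15
102151 6780
46172026 3064545
20869653601 1385167560
9433037255626 626092672575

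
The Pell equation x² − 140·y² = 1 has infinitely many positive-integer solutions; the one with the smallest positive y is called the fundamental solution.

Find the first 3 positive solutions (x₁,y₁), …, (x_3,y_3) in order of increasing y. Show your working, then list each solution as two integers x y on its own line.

√140 → a₀=11, period (1,4,1,22); ℓ=4 even so k=3
k=0  a_k=11  p_k/q_k = 11/1
…
k=2  a_k=4  p_k/q_k = 59/5
k=3  a_k=1  p_k/q_k = 71/6
(x₁, y₁) = (71, 6);  71² − 140·6² = 1 ✓
k=2:  x_2 = 71·71+140·6·6 = 10081,  y_2 = 71·6+6·71 = 852
k=3:  x_3 = 71·10081+140·6·852 = 1431431,  y_3 = 71·852+6·10081 = 120978

71 6
10081 852
1431431 120978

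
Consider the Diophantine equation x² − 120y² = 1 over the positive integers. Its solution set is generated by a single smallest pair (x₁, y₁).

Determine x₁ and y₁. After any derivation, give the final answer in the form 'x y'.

√120 = [10; 1,20, …], period ℓ=2 (even) → k=1
a_0=10:  p_0=10·1+0=10,  q_0=10·0+1=1
a_1=1:  p_1=1·10+1=11,  q_1=1·1+0=1
→ (11, 1).  Check: 11²=121, 120·1²=120, difference 1.

11 1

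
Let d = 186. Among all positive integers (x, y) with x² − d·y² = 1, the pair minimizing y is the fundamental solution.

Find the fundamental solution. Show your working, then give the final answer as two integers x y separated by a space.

√186 → a₀=13, period (1,1,1,3,4,3,1,1,1,26); ℓ=10 even so k=9
i=0: a=13 ⇒ p=13, q=1
…
i=8: a=1 ⇒ p=4787, q=351
i=9: a=1 ⇒ p=7501, q=550
fundamental: x₁=7501, y₁=550  (since 56265001 − 186·302500 = 1)

7501 550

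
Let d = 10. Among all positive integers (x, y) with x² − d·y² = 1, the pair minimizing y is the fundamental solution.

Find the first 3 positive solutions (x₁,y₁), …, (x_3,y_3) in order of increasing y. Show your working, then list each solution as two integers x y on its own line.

[3; 6] for √10; ℓ=1 ⇒ convergent index 1
step 0: (3, 1)  from 3·(1,0) + (0,1)
step 1: (19, 6)  from 6·(3,1) + (1,0)
fundamental: x₁=19, y₁=6  (since 361 − 10·36 = 1)
(x_2, y_2) = (19·19 + 10·6·6, 19·6 + 6·19) = (721, 228)
(x_3, y_3) = (19·721 + 10·6·228, 19·228 + 6·721) = (27379, 8658)

19 6
721 228
27379 8658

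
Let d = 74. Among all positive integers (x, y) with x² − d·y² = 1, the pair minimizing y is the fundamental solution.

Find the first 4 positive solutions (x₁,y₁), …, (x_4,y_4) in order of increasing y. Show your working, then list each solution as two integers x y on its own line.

3699 430
27365201 3181140
202447753299 23534073290
1497708451540801 174105071018280

√74 → a₀=8, period (1,1,1,1,16); ℓ=5 odd so k=9
k=0  a_k=8  p_k/q_k = 8/1
…
k=2  a_k=1  p_k/q_k = 17/2
k=3  a_k=1  p_k/q_k = 26/3
k=4  a_k=1  p_k/q_k = 43/5
…
k=8  a_k=1  p_k/q_k = 2228/259
k=9  a_k=1  p_k/q_k = 3699/430
fundamental: x₁=3699, y₁=430  (since 13682601 − 74·184900 = 1)
n=2: (3699,430)∘(3699,430) = (3699·3699+74·430·430, 3699·430+430·3699) = (27365201,3181140)
n=3: (27365201,3181140)∘(3699,430) = (3699·27365201+74·430·3181140, 3699·3181140+430·27365201) = (202447753299,23534073290)
n=4: (202447753299,23534073290)∘(3699,430) = (3699·202447753299+74·430·23534073290, 3699·23534073290+430·202447753299) = (1497708451540801,174105071018280)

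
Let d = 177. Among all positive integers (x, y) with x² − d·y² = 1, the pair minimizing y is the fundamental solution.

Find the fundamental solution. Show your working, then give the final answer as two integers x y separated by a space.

√177 → a₀=13, period (3,3,2,8,2,3,3,26); ℓ=8 even so k=7
step 0: (13, 1)  from 13·(1,0) + (0,1)
step 1: (40, 3)  from 3·(13,1) + (1,0)
step 2: (133, 10)  from 3·(40,3) + (13,1)
step 3: (306, 23)  from 2·(133,10) + (40,3)
…
step 6: (18985, 1427)  from 3·(5468,411) + (2581,194)
step 7: (62423, 4692)  from 3·(18985,1427) + (5468,411)
(x₁, y₁) = (62423, 4692);  62423² − 177·4692² = 1 ✓

62423 4692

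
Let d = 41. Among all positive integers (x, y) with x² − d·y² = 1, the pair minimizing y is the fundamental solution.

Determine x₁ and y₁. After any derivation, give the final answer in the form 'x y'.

√41 → a₀=6, period (2,2,12); ℓ=3 odd so k=5
i=0: a=6 ⇒ p=6, q=1
i=1: a=2 ⇒ p=13, q=2
i=2: a=2 ⇒ p=32, q=5
…
i=4: a=2 ⇒ p=826, q=129
i=5: a=2 ⇒ p=2049, q=320
fundamental: x₁=2049, y₁=320  (since 4198401 − 41·102400 = 1)

2049 320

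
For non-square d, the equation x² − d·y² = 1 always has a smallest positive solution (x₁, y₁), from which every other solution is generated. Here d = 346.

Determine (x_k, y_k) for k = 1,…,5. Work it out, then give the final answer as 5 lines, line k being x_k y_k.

d=346: √d = [18; 1,1,1,1,36] (ℓ=5, odd), read p_9/q_9
step 0: (18, 1)  from 18·(1,0) + (0,1)
step 1: (19, 1)  from 1·(18,1) + (1,0)
step 2: (37, 2)  from 1·(19,1) + (18,1)
step 3: (56, 3)  from 1·(37,2) + (19,1)
step 4: (93, 5)  from 1·(56,3) + (37,2)
…
step 7: (6901, 371)  from 1·(3497,188) + (3404,183)
step 8: (10398, 559)  from 1·(6901,371) + (3497,188)
step 9: (17299, 930)  from 1·(10398,559) + (6901,371)
fundamental: x₁=17299, y₁=930  (since 299255401 − 346·864900 = 1)
(x_2, y_2) = (17299·17299 + 346·930·930, 17299·930 + 930·17299) = (598510801, 32176140)
(x_3, y_3) = (17299·598510801 + 346·930·32176140, 17299·32176140 + 930·598510801) = (20707276675699, 1113230090790)
(x_4, y_4) = (17299·20707276675699 + 346·930·1113230090790, 17299·1113230090790 + 930·20707276675699) = (716430357827323201, 38515534648976280)
(x_5, y_5) = (17299·716430357827323201 + 346·930·38515534648976280, 17299·38515534648976280 + 930·716430357827323201) = (24787057499402451432499, 1332560466672051244650)

17299 930
598510801 32176140
20707276675699 1113230090790
716430357827323201 38515534648976280
24787057499402451432499 1332560466672051244650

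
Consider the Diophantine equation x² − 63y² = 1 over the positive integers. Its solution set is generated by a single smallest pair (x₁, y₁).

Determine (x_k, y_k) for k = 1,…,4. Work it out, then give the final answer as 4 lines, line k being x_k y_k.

d=63: √d = [7; 1,14] (ℓ=2, even), read p_1/q_1
i=0: a=7 ⇒ p=7, q=1
i=1: a=1 ⇒ p=8, q=1
→ (8, 1).  Check: 8²=64, 63·1²=63, difference 1.
n=2: (8,1)∘(8,1) = (8·8+63·1·1, 8·1+1·8) = (127,16)
n=3: (127,16)∘(8,1) = (8·127+63·1·16, 8·16+1·127) = (2024,255)
n=4: (2024,255)∘(8,1) = (8·2024+63·1·255, 8·255+1·2024) = (32257,4064)

8 1
127 16
2024 255
32257 4064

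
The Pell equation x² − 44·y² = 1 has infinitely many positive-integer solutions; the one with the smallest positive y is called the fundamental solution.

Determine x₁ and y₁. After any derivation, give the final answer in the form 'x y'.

[6; 1,1,1,2,1,1,1,12] for √44; ℓ=8 ⇒ convergent index 7
step 0: (6, 1)  from 6·(1,0) + (0,1)
step 1: (7, 1)  from 1·(6,1) + (1,0)
step 2: (13, 2)  from 1·(7,1) + (6,1)
step 3: (20, 3)  from 1·(13,2) + (7,1)
step 4: (53, 8)  from 2·(20,3) + (13,2)
step 5: (73, 11)  from 1·(53,8) + (20,3)
step 6: (126, 19)  from 1·(73,11) + (53,8)
step 7: (199, 30)  from 1·(126,19) + (73,11)
fundamental: x₁=199, y₁=30  (since 39601 − 44·900 = 1)

199 30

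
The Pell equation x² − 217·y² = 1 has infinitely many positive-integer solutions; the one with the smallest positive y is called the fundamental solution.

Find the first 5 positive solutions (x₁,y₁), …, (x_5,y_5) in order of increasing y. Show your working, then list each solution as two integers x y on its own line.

√217 = [14; 1,2,1,2,1,…,2,1,28, …], period ℓ=16 (even) → k=15
k=0  a_k=14  p_k/q_k = 14/1
…
k=2  a_k=2  p_k/q_k = 44/3
…
k=4  a_k=2  p_k/q_k = 162/11
…
k=6  a_k=1  p_k/q_k = 383/26
…
k=9  a_k=9  p_k/q_k = 139163/9447
…
k=11  a_k=1  p_k/q_k = 293381/19916
k=12  a_k=2  p_k/q_k = 740980/50301
k=13  a_k=1  p_k/q_k = 1034361/70217
k=14  a_k=2  p_k/q_k = 2809702/190735
k=15  a_k=1  p_k/q_k = 3844063/260952
→ (3844063, 260952).  Check: 3844063²=14776820347969, 217·260952²=14776820347968, difference 1.
(x_2, y_2) = (3844063·3844063 + 217·260952·260952, 3844063·260952 + 260952·3844063) = (29553640695937, 2006231855952)
(x_3, y_3) = (3844063·29553640695937 + 217·260952·2006231855952, 3844063·2006231855952 + 260952·29553640695937) = (227212113429087499999, 15424163293772565000)
(x_4, y_4) = (3844063·227212113429087499999 + 217·260952·15424163293772565000, 3844063·15424163293772565000 + 260952·227212113429087499999) = (1746835356769087211376615937, 118582910847096488831334048)
(x_5, y_5) = (3844063·1746835356769087211376615937 + 217·260952·118582910847096488831334048, 3844063·118582910847096488831334048 + 260952·1746835356769087211376615937) = (13429890324095468173938627689764063, 911680360039229116129595136549048)

3844063 260952
29553640695937 2006231855952
227212113429087499999 15424163293772565000
1746835356769087211376615937 118582910847096488831334048
13429890324095468173938627689764063 911680360039229116129595136549048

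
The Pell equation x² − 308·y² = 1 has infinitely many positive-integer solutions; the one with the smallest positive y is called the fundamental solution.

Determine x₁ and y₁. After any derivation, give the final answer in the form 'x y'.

√308 = [17; 1,1,4,1,1,34, …], period ℓ=6 (even) → k=5
step 0: (17, 1)  from 17·(1,0) + (0,1)
…
step 4: (193, 11)  from 1·(158,9) + (35,2)
step 5: (351, 20)  from 1·(193,11) + (158,9)
→ (351, 20).  Check: 351²=123201, 308·20²=123200, difference 1.

351 20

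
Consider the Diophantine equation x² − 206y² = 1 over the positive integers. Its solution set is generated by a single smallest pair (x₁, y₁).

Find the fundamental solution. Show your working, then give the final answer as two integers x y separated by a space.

d=206: √d = [14; 2,1,5,14,5,1,2,28] (ℓ=8, even), read p_7/q_7
i=0: a=14 ⇒ p=14, q=1
i=1: a=2 ⇒ p=29, q=2
i=2: a=1 ⇒ p=43, q=3
i=3: a=5 ⇒ p=244, q=17
i=4: a=14 ⇒ p=3459, q=241
i=5: a=5 ⇒ p=17539, q=1222
i=6: a=1 ⇒ p=20998, q=1463
i=7: a=2 ⇒ p=59535, q=4148
→ (59535, 4148).  Check: 59535²=3544416225, 206·4148²=3544416224, difference 1.

59535 4148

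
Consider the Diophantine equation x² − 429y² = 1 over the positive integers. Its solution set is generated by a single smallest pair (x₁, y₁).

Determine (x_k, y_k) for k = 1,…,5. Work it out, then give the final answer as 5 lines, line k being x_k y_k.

1524095 73584
4645731138049 224298012960
14161071197688057215 683702960124468816
43165635614076113391052801 2084056526021580302230080
131577058822456507006275549422975 6352600262053037158494583086384

d=429: √d = [20; 1,2,2,9,1,12,1,9,2,2,1,40] (ℓ=12, even), read p_11/q_11
step 0: (20, 1)  from 20·(1,0) + (0,1)
step 1: (21, 1)  from 1·(20,1) + (1,0)
…
step 3: (145, 7)  from 2·(62,3) + (21,1)
step 4: (1367, 66)  from 9·(145,7) + (62,3)
…
step 7: (21023, 1015)  from 1·(19511,942) + (1512,73)
step 8: (208718, 10077)  from 9·(21023,1015) + (19511,942)
…
step 10: (1085636, 52415)  from 2·(438459,21169) + (208718,10077)
step 11: (1524095, 73584)  from 1·(1085636,52415) + (438459,21169)
→ (1524095, 73584).  Check: 1524095²=2322865569025, 429·73584²=2322865569024, difference 1.
(x_2, y_2) = (1524095·1524095 + 429·73584·73584, 1524095·73584 + 73584·1524095) = (4645731138049, 224298012960)
(x_3, y_3) = (1524095·4645731138049 + 429·73584·224298012960, 1524095·224298012960 + 73584·4645731138049) = (14161071197688057215, 683702960124468816)
(x_4, y_4) = (1524095·14161071197688057215 + 429·73584·683702960124468816, 1524095·683702960124468816 + 73584·14161071197688057215) = (43165635614076113391052801, 2084056526021580302230080)
(x_5, y_5) = (1524095·43165635614076113391052801 + 429·73584·2084056526021580302230080, 1524095·2084056526021580302230080 + 73584·43165635614076113391052801) = (131577058822456507006275549422975, 6352600262053037158494583086384)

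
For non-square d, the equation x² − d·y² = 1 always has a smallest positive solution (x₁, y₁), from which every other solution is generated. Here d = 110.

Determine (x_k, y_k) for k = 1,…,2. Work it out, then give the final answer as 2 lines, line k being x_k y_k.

21 2
881 84

√110 → a₀=10, period (2,20); ℓ=2 even so k=1
i=0: a=10 ⇒ p=10, q=1
i=1: a=2 ⇒ p=21, q=2
(x₁, y₁) = (21, 2);  21² − 110·2² = 1 ✓
k=2:  x_2 = 21·21+110·2·2 = 881,  y_2 = 21·2+2·21 = 84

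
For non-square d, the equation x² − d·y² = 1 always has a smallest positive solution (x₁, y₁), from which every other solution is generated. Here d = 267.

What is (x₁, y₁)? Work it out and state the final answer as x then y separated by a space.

2402 147

[16; 2,1,15,1,2,32] for √267; ℓ=6 ⇒ convergent index 5
i=0: a=16 ⇒ p=16, q=1
i=1: a=2 ⇒ p=33, q=2
…
i=4: a=1 ⇒ p=817, q=50
i=5: a=2 ⇒ p=2402, q=147
→ (2402, 147).  Check: 2402²=5769604, 267·147²=5769603, difference 1.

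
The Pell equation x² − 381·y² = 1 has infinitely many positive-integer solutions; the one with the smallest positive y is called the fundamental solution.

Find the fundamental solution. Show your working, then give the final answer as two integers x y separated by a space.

d=381: √d = [19; 1,1,12,1,1,38] (ℓ=6, even), read p_5/q_5
step 0: (19, 1)  from 19·(1,0) + (0,1)
step 1: (20, 1)  from 1·(19,1) + (1,0)
…
step 3: (488, 25)  from 12·(39,2) + (20,1)
step 4: (527, 27)  from 1·(488,25) + (39,2)
step 5: (1015, 52)  from 1·(527,27) + (488,25)
→ (1015, 52).  Check: 1015²=1030225, 381·52²=1030224, difference 1.

1015 52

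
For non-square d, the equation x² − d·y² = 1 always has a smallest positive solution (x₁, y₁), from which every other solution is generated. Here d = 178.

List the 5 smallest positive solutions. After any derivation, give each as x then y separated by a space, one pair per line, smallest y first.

1601 120
5126401 384240
16414734401 1230336360
52559974425601 3939536640480
168297021696040001 12614395092480600

[13; 2,1,12,1,2,26] for √178; ℓ=6 ⇒ convergent index 5
i=0: a=13 ⇒ p=13, q=1
…
i=3: a=12 ⇒ p=507, q=38
i=4: a=1 ⇒ p=547, q=41
i=5: a=2 ⇒ p=1601, q=120
(x₁, y₁) = (1601, 120);  1601² − 178·120² = 1 ✓
n=2: (1601,120)∘(1601,120) = (1601·1601+178·120·120, 1601·120+120·1601) = (5126401,384240)
n=3: (5126401,384240)∘(1601,120) = (1601·5126401+178·120·384240, 1601·384240+120·5126401) = (16414734401,1230336360)
n=4: (16414734401,1230336360)∘(1601,120) = (1601·16414734401+178·120·1230336360, 1601·1230336360+120·16414734401) = (52559974425601,3939536640480)
n=5: (52559974425601,3939536640480)∘(1601,120) = (1601·52559974425601+178·120·3939536640480, 1601·3939536640480+120·52559974425601) = (168297021696040001,12614395092480600)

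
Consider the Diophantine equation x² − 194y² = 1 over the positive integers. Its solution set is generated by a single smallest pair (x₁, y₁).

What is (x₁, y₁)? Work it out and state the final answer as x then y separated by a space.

195 14

√194 → a₀=13, period (1,12,1,26); ℓ=4 even so k=3
a_0=13:  p_0=13·1+0=13,  q_0=13·0+1=1
a_1=1:  p_1=1·13+1=14,  q_1=1·1+0=1
a_2=12:  p_2=12·14+13=181,  q_2=12·1+1=13
a_3=1:  p_3=1·181+14=195,  q_3=1·13+1=14
(x₁, y₁) = (195, 14);  195² − 194·14² = 1 ✓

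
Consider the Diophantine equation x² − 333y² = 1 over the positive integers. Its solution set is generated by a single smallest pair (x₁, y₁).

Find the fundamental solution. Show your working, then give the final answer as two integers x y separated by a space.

√333 = [18; 4,36, …], period ℓ=2 (even) → k=1
k=0  a_k=18  p_k/q_k = 18/1
k=1  a_k=4  p_k/q_k = 73/4
(x₁, y₁) = (73, 4);  73² − 333·4² = 1 ✓

73 4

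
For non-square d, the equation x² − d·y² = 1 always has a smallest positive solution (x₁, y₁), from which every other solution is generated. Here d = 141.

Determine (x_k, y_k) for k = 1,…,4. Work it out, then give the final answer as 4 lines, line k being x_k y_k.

d=141: √d = [11; 1,6,1,22] (ℓ=4, even), read p_3/q_3
k=0  a_k=11  p_k/q_k = 11/1
k=1  a_k=1  p_k/q_k = 12/1
k=2  a_k=6  p_k/q_k = 83/7
k=3  a_k=1  p_k/q_k = 95/8
fundamental: x₁=95, y₁=8  (since 9025 − 141·64 = 1)
(x_2, y_2) = (95·95 + 141·8·8, 95·8 + 8·95) = (18049, 1520)
(x_3, y_3) = (95·18049 + 141·8·1520, 95·1520 + 8·18049) = (3429215, 288792)
(x_4, y_4) = (95·3429215 + 141·8·288792, 95·288792 + 8·3429215) = (651532801, 54868960)

95 8
18049 1520
3429215 288792
651532801 54868960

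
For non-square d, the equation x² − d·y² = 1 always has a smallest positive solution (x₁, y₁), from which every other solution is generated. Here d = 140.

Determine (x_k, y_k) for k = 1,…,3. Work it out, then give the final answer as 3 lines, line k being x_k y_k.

[11; 1,4,1,22] for √140; ℓ=4 ⇒ convergent index 3
step 0: (11, 1)  from 11·(1,0) + (0,1)
step 1: (12, 1)  from 1·(11,1) + (1,0)
step 2: (59, 5)  from 4·(12,1) + (11,1)
step 3: (71, 6)  from 1·(59,5) + (12,1)
fundamental: x₁=71, y₁=6  (since 5041 − 140·36 = 1)
(71+6√140)^2 = 10081 + 852√140
(71+6√140)^3 = 1431431 + 120978√140

71 6
10081 852
1431431 120978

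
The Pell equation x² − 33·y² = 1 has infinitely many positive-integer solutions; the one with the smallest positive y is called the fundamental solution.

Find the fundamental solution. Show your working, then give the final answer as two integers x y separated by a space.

√33 → a₀=5, period (1,2,1,10); ℓ=4 even so k=3
step 0: (5, 1)  from 5·(1,0) + (0,1)
…
step 2: (17, 3)  from 2·(6,1) + (5,1)
step 3: (23, 4)  from 1·(17,3) + (6,1)
→ (23, 4).  Check: 23²=529, 33·4²=528, difference 1.

23 4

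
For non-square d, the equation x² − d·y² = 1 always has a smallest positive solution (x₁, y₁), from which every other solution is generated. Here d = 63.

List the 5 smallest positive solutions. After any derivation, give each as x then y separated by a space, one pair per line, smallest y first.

8 1
127 16
2024 255
32257 4064
514088 64769

[7; 1,14] for √63; ℓ=2 ⇒ convergent index 1
a_0=7:  p_0=7·1+0=7,  q_0=7·0+1=1
a_1=1:  p_1=1·7+1=8,  q_1=1·1+0=1
fundamental: x₁=8, y₁=1  (since 64 − 63·1 = 1)
(8+1√63)^2 = 127 + 16√63
(8+1√63)^3 = 2024 + 255√63
(8+1√63)^4 = 32257 + 4064√63
(8+1√63)^5 = 514088 + 64769√63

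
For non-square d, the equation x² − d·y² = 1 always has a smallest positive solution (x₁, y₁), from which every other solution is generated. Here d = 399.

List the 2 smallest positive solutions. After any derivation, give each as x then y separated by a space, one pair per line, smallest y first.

[19; 1,38] for √399; ℓ=2 ⇒ convergent index 1
i=0: a=19 ⇒ p=19, q=1
i=1: a=1 ⇒ p=20, q=1
→ (20, 1).  Check: 20²=400, 399·1²=399, difference 1.
n=2: (20,1)∘(20,1) = (20·20+399·1·1, 20·1+1·20) = (799,40)

20 1
799 40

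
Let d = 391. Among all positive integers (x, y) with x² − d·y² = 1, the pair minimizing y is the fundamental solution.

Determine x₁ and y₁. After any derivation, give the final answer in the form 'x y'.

7338680 371133

[19; 1,3,2,2,1,…,3,1,38] for √391; ℓ=16 ⇒ convergent index 15
i=0: a=19 ⇒ p=19, q=1
i=1: a=1 ⇒ p=20, q=1
…
i=3: a=2 ⇒ p=178, q=9
…
i=6: a=1 ⇒ p=1048, q=53
i=7: a=2 ⇒ p=2709, q=137
…
i=9: a=2 ⇒ p=107747, q=5449
…
i=11: a=1 ⇒ p=268013, q=13554
…
i=14: a=3 ⇒ p=5678083, q=287153
i=15: a=1 ⇒ p=7338680, q=371133
(x₁, y₁) = (7338680, 371133);  7338680² − 391·371133² = 1 ✓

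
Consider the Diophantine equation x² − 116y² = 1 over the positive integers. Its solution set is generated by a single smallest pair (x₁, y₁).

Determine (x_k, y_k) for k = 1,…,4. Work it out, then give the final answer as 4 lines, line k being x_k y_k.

9801 910
192119201 17837820
3765920568201 349656946730
73819574785756801 6853975451963640

√116 = [10; 1,3,2,1,4,1,2,3,1,20, …], period ℓ=10 (even) → k=9
i=0: a=10 ⇒ p=10, q=1
…
i=2: a=3 ⇒ p=43, q=4
i=3: a=2 ⇒ p=97, q=9
i=4: a=1 ⇒ p=140, q=13
i=5: a=4 ⇒ p=657, q=61
i=6: a=1 ⇒ p=797, q=74
i=7: a=2 ⇒ p=2251, q=209
i=8: a=3 ⇒ p=7550, q=701
i=9: a=1 ⇒ p=9801, q=910
(x₁, y₁) = (9801, 910);  9801² − 116·910² = 1 ✓
(x_2, y_2) = (9801·9801 + 116·910·910, 9801·910 + 910·9801) = (192119201, 17837820)
(x_3, y_3) = (9801·192119201 + 116·910·17837820, 9801·17837820 + 910·192119201) = (3765920568201, 349656946730)
(x_4, y_4) = (9801·3765920568201 + 116·910·349656946730, 9801·349656946730 + 910·3765920568201) = (73819574785756801, 6853975451963640)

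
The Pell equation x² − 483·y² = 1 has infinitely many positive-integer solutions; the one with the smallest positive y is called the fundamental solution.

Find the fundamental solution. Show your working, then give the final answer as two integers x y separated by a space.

22 1

d=483: √d = [21; 1,42] (ℓ=2, even), read p_1/q_1
a_0=21:  p_0=21·1+0=21,  q_0=21·0+1=1
a_1=1:  p_1=1·21+1=22,  q_1=1·1+0=1
→ (22, 1).  Check: 22²=484, 483·1²=483, difference 1.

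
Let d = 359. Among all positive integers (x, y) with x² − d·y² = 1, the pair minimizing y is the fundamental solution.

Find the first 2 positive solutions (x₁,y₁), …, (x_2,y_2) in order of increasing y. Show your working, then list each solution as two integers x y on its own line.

360 19
259199 13680

[18; 1,17,1,36] for √359; ℓ=4 ⇒ convergent index 3
k=0  a_k=18  p_k/q_k = 18/1
k=1  a_k=1  p_k/q_k = 19/1
k=2  a_k=17  p_k/q_k = 341/18
k=3  a_k=1  p_k/q_k = 360/19
→ (360, 19).  Check: 360²=129600, 359·19²=129599, difference 1.
(360+19√359)^2 = 259199 + 13680√359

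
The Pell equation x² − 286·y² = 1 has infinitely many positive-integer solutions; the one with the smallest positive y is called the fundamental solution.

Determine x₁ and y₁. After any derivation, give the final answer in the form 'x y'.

√286 = [16; 1,10,3,3,2,3,3,10,1,32, …], period ℓ=10 (even) → k=9
step 0: (16, 1)  from 16·(1,0) + (0,1)
…
step 2: (186, 11)  from 10·(17,1) + (16,1)
step 3: (575, 34)  from 3·(186,11) + (17,1)
…
step 5: (4397, 260)  from 2·(1911,113) + (575,34)
step 6: (15102, 893)  from 3·(4397,260) + (1911,113)
…
step 8: (512132, 30283)  from 10·(49703,2939) + (15102,893)
step 9: (561835, 33222)  from 1·(512132,30283) + (49703,2939)
(x₁, y₁) = (561835, 33222);  561835² − 286·33222² = 1 ✓

561835 33222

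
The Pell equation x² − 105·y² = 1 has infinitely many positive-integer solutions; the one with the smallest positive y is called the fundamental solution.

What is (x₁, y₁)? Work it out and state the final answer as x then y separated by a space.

[10; 4,20] for √105; ℓ=2 ⇒ convergent index 1
i=0: a=10 ⇒ p=10, q=1
i=1: a=4 ⇒ p=41, q=4
→ (41, 4).  Check: 41²=1681, 105·4²=1680, difference 1.

41 4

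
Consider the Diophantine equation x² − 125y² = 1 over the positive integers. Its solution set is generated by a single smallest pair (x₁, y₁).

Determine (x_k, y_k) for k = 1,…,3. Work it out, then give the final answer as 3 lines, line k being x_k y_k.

930249 83204
1730726404001 154800875592
3220013013190122249 288006719437081612

[11; 5,1,1,5,22] for √125; ℓ=5 ⇒ convergent index 9
i=0: a=11 ⇒ p=11, q=1
…
i=2: a=1 ⇒ p=67, q=6
…
i=4: a=5 ⇒ p=682, q=61
…
i=8: a=1 ⇒ p=167761, q=15005
i=9: a=5 ⇒ p=930249, q=83204
→ (930249, 83204).  Check: 930249²=865363202001, 125·83204²=865363202000, difference 1.
(930249+83204√125)^2 = 1730726404001 + 154800875592√125
(930249+83204√125)^3 = 3220013013190122249 + 288006719437081612√125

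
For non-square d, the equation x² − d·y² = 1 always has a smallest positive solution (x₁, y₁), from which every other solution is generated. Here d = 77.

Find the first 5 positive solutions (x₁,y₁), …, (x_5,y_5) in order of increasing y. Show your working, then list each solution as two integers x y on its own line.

351 40
246401 28080
172973151 19712120
121426905601 13837880160
85241514758751 9714172160200

d=77: √d = [8; 1,3,2,3,1,16] (ℓ=6, even), read p_5/q_5
i=0: a=8 ⇒ p=8, q=1
…
i=3: a=2 ⇒ p=79, q=9
i=4: a=3 ⇒ p=272, q=31
i=5: a=1 ⇒ p=351, q=40
→ (351, 40).  Check: 351²=123201, 77·40²=123200, difference 1.
k=2:  x_2 = 351·351+77·40·40 = 246401,  y_2 = 351·40+40·351 = 28080
k=3:  x_3 = 351·246401+77·40·28080 = 172973151,  y_3 = 351·28080+40·246401 = 19712120
k=4:  x_4 = 351·172973151+77·40·19712120 = 121426905601,  y_4 = 351·19712120+40·172973151 = 13837880160
k=5:  x_5 = 351·121426905601+77·40·13837880160 = 85241514758751,  y_5 = 351·13837880160+40·121426905601 = 9714172160200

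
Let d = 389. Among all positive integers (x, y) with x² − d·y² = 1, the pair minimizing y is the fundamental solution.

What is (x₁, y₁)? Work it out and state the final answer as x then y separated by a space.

3287049 166660

√389 = [19; 1,2,1,1,1,1,2,1,38, …], period ℓ=9 (odd) → k=17
a_0=19:  p_0=19·1+0=19,  q_0=19·0+1=1
a_1=1:  p_1=1·19+1=20,  q_1=1·1+0=1
…
a_5=1:  p_5=1·138+79=217,  q_5=1·7+4=11
a_6=1:  p_6=1·217+138=355,  q_6=1·11+7=18
…
a_11=2:  p_11=2·50925+49643=151493,  q_11=2·2582+2517=7681
…
a_13=1:  p_13=1·202418+151493=353911,  q_13=1·10263+7681=17944
…
a_16=2:  p_16=2·910240+556329=2376809,  q_16=2·46151+28207=120509
a_17=1:  p_17=1·2376809+910240=3287049,  q_17=1·120509+46151=166660
→ (3287049, 166660).  Check: 3287049²=10804691128401, 389·166660²=10804691128400, difference 1.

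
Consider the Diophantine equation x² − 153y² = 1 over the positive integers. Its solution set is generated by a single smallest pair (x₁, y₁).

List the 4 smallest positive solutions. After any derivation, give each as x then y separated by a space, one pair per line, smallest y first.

√153 → a₀=12, period (2,1,2,2,2,1,2,24); ℓ=8 even so k=7
i=0: a=12 ⇒ p=12, q=1
i=1: a=2 ⇒ p=25, q=2
…
i=3: a=2 ⇒ p=99, q=8
i=4: a=2 ⇒ p=235, q=19
…
i=6: a=1 ⇒ p=804, q=65
i=7: a=2 ⇒ p=2177, q=176
(x₁, y₁) = (2177, 176);  2177² − 153·176² = 1 ✓
(2177+176√153)^2 = 9478657 + 766304√153
(2177+176√153)^3 = 41270070401 + 3336487440√153
(2177+176√153)^4 = 179689877047297 + 14527065547456√153

2177 176
9478657 766304
41270070401 3336487440
179689877047297 14527065547456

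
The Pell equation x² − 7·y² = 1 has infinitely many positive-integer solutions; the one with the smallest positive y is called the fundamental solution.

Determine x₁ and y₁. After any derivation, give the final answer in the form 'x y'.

√7 = [2; 1,1,1,4, …], period ℓ=4 (even) → k=3
step 0: (2, 1)  from 2·(1,0) + (0,1)
step 1: (3, 1)  from 1·(2,1) + (1,0)
step 2: (5, 2)  from 1·(3,1) + (2,1)
step 3: (8, 3)  from 1·(5,2) + (3,1)
→ (8, 3).  Check: 8²=64, 7·3²=63, difference 1.

8 3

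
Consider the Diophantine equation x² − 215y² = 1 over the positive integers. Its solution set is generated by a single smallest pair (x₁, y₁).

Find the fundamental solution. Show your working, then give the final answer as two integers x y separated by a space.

[14; 1,1,1,28] for √215; ℓ=4 ⇒ convergent index 3
a_0=14:  p_0=14·1+0=14,  q_0=14·0+1=1
…
a_2=1:  p_2=1·15+14=29,  q_2=1·1+1=2
a_3=1:  p_3=1·29+15=44,  q_3=1·2+1=3
(x₁, y₁) = (44, 3);  44² − 215·3² = 1 ✓

44 3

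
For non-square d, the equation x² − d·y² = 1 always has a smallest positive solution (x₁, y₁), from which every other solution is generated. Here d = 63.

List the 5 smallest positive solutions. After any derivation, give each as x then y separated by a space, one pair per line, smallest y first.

8 1
127 16
2024 255
32257 4064
514088 64769

√63 → a₀=7, period (1,14); ℓ=2 even so k=1
k=0  a_k=7  p_k/q_k = 7/1
k=1  a_k=1  p_k/q_k = 8/1
(x₁, y₁) = (8, 1);  8² − 63·1² = 1 ✓
k=2:  x_2 = 8·8+63·1·1 = 127,  y_2 = 8·1+1·8 = 16
k=3:  x_3 = 8·127+63·1·16 = 2024,  y_3 = 8·16+1·127 = 255
k=4:  x_4 = 8·2024+63·1·255 = 32257,  y_4 = 8·255+1·2024 = 4064
k=5:  x_5 = 8·32257+63·1·4064 = 514088,  y_5 = 8·4064+1·32257 = 64769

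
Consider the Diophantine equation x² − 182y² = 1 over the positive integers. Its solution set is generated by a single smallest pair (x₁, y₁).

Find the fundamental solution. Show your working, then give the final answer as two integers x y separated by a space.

[13; 2,26] for √182; ℓ=2 ⇒ convergent index 1
step 0: (13, 1)  from 13·(1,0) + (0,1)
step 1: (27, 2)  from 2·(13,1) + (1,0)
fundamental: x₁=27, y₁=2  (since 729 − 182·4 = 1)

27 2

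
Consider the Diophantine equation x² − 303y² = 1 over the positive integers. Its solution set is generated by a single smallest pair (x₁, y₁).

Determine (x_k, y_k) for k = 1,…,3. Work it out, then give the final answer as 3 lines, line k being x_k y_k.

2524 145
12741151 731960
64317327724 3694933935

[17; 2,2,5,2,2,34] for √303; ℓ=6 ⇒ convergent index 5
k=0  a_k=17  p_k/q_k = 17/1
…
k=4  a_k=2  p_k/q_k = 1027/59
k=5  a_k=2  p_k/q_k = 2524/145
(x₁, y₁) = (2524, 145);  2524² − 303·145² = 1 ✓
(2524+145√303)^2 = 12741151 + 731960√303
(2524+145√303)^3 = 64317327724 + 3694933935√303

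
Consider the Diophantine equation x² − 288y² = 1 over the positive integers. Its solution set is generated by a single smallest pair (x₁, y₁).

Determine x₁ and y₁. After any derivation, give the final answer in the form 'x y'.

√288 = [16; 1,32, …], period ℓ=2 (even) → k=1
a_0=16:  p_0=16·1+0=16,  q_0=16·0+1=1
a_1=1:  p_1=1·16+1=17,  q_1=1·1+0=1
(x₁, y₁) = (17, 1);  17² − 288·1² = 1 ✓

17 1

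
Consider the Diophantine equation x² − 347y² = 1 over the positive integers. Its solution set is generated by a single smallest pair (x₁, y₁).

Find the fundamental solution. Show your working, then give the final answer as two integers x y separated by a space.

641602 34443

√347 = [18; 1,1,1,2,4,…,1,1,36, …], period ℓ=14 (even) → k=13
a_0=18:  p_0=18·1+0=18,  q_0=18·0+1=1
a_1=1:  p_1=1·18+1=19,  q_1=1·1+0=1
…
a_3=1:  p_3=1·37+19=56,  q_3=1·2+1=3
a_4=2:  p_4=2·56+37=149,  q_4=2·3+2=8
…
a_8=1:  p_8=1·14269+801=15070,  q_8=1·766+43=809
…
a_12=1:  p_12=1·238717+164168=402885,  q_12=1·12815+8813=21628
a_13=1:  p_13=1·402885+238717=641602,  q_13=1·21628+12815=34443
fundamental: x₁=641602, y₁=34443  (since 411653126404 − 347·1186320249 = 1)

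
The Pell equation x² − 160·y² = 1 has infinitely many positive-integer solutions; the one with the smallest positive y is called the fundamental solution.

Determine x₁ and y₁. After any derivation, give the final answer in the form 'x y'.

[12; 1,1,1,5,1,1,1,24] for √160; ℓ=8 ⇒ convergent index 7
k=0  a_k=12  p_k/q_k = 12/1
k=1  a_k=1  p_k/q_k = 13/1
k=2  a_k=1  p_k/q_k = 25/2
k=3  a_k=1  p_k/q_k = 38/3
k=4  a_k=5  p_k/q_k = 215/17
…
k=6  a_k=1  p_k/q_k = 468/37
k=7  a_k=1  p_k/q_k = 721/57
fundamental: x₁=721, y₁=57  (since 519841 − 160·3249 = 1)

721 57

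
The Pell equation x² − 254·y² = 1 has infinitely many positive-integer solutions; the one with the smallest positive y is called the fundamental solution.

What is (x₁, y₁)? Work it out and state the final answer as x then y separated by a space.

[15; 1,14,1,30] for √254; ℓ=4 ⇒ convergent index 3
k=0  a_k=15  p_k/q_k = 15/1
k=1  a_k=1  p_k/q_k = 16/1
k=2  a_k=14  p_k/q_k = 239/15
k=3  a_k=1  p_k/q_k = 255/16
(x₁, y₁) = (255, 16);  255² − 254·16² = 1 ✓

255 16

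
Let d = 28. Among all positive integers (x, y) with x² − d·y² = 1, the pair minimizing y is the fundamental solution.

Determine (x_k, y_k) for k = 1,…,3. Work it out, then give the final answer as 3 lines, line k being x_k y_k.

127 24
32257 6096
8193151 1548360

d=28: √d = [5; 3,2,3,10] (ℓ=4, even), read p_3/q_3
step 0: (5, 1)  from 5·(1,0) + (0,1)
step 1: (16, 3)  from 3·(5,1) + (1,0)
step 2: (37, 7)  from 2·(16,3) + (5,1)
step 3: (127, 24)  from 3·(37,7) + (16,3)
fundamental: x₁=127, y₁=24  (since 16129 − 28·576 = 1)
n=2: (127,24)∘(127,24) = (127·127+28·24·24, 127·24+24·127) = (32257,6096)
n=3: (32257,6096)∘(127,24) = (127·32257+28·24·6096, 127·6096+24·32257) = (8193151,1548360)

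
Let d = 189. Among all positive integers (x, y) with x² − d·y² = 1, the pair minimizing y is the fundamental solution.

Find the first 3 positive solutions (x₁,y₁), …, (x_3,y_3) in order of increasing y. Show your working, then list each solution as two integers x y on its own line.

55 4
6049 440
665335 48396

√189 = [13; 1,2,1,26, …], period ℓ=4 (even) → k=3
i=0: a=13 ⇒ p=13, q=1
i=1: a=1 ⇒ p=14, q=1
i=2: a=2 ⇒ p=41, q=3
i=3: a=1 ⇒ p=55, q=4
fundamental: x₁=55, y₁=4  (since 3025 − 189·16 = 1)
k=2:  x_2 = 55·55+189·4·4 = 6049,  y_2 = 55·4+4·55 = 440
k=3:  x_3 = 55·6049+189·4·440 = 665335,  y_3 = 55·440+4·6049 = 48396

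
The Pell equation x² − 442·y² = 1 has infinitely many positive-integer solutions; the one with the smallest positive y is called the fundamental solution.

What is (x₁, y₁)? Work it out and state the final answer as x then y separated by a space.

883 42

[21; 42] for √442; ℓ=1 ⇒ convergent index 1
i=0: a=21 ⇒ p=21, q=1
i=1: a=42 ⇒ p=883, q=42
→ (883, 42).  Check: 883²=779689, 442·42²=779688, difference 1.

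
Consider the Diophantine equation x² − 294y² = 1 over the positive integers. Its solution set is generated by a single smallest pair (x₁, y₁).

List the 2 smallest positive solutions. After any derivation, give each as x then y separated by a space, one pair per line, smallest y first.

[17; 6,1,4,1,6,34] for √294; ℓ=6 ⇒ convergent index 5
k=0  a_k=17  p_k/q_k = 17/1
k=1  a_k=6  p_k/q_k = 103/6
…
k=3  a_k=4  p_k/q_k = 583/34
k=4  a_k=1  p_k/q_k = 703/41
k=5  a_k=6  p_k/q_k = 4801/280
(x₁, y₁) = (4801, 280);  4801² − 294·280² = 1 ✓
n=2: (4801,280)∘(4801,280) = (4801·4801+294·280·280, 4801·280+280·4801) = (46099201,2688560)

4801 280
46099201 2688560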